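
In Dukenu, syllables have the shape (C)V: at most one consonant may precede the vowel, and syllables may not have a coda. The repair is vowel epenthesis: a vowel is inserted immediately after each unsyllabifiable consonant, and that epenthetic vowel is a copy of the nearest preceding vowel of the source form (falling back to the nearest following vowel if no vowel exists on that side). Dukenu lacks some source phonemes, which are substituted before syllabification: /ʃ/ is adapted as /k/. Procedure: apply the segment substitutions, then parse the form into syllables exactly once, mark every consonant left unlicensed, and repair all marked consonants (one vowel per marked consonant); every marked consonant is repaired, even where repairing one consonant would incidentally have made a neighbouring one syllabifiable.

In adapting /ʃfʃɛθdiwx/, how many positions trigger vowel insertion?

After substitution the input is /kfkɛθdiwx/.
The unsyllabifiable consonants are /k/, /f/, /θ/, /w/, /x/; each receives one epenthetic vowel.

5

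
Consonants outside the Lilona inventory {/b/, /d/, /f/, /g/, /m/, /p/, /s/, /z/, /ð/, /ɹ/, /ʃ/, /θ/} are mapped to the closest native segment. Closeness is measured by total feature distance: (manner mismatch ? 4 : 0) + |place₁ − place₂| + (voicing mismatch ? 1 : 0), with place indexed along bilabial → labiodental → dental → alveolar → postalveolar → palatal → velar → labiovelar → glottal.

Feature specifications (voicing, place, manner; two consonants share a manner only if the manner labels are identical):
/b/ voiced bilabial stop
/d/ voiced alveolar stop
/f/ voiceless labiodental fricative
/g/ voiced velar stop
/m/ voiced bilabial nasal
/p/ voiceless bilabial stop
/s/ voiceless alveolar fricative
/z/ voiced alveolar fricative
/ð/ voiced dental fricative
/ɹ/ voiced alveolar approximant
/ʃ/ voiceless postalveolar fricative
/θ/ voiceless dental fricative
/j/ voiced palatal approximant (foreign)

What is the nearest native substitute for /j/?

ɹ

/ɹ/ is closest: same manner (approximant), place distance 2 (palatal→alveolar), same voicing; total 2. Next closest is /g/ at distance 5.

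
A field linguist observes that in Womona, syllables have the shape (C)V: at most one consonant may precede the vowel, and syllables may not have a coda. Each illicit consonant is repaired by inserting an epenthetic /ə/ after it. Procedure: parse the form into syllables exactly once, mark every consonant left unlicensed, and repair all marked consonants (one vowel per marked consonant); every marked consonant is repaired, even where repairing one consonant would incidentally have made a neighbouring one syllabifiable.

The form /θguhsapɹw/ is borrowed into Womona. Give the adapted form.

θəguhəsapəɹəwə

Under (C)V, the unsyllabifiable consonants are /θ/, /h/, /p/, /ɹ/, /w/ (no codas are permitted; onsets are limited to one consonant).
Epenthesis after each stranded consonant: /θ/ → /θə/, /h/ → /hə/, /p/ → /pə/, /ɹ/ → /ɹə/, /w/ → /wə/.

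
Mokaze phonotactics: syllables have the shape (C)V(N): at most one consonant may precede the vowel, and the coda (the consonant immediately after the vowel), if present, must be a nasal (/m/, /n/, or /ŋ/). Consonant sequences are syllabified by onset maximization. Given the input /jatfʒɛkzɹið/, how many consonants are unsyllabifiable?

5

Syllabifying with onset maximization leaves /t/, /f/, /k/, /z/, /ð/ stranded (only a nasal (/m/, /n/, or /ŋ/) is licensed in coda position; onsets are limited to one consonant).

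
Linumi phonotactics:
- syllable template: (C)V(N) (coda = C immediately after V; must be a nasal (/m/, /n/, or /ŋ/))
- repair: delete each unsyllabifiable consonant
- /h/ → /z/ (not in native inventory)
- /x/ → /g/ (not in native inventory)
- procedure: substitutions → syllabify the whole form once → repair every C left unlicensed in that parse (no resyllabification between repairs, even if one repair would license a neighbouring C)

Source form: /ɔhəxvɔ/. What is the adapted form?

Substitution: /h/ → /z/, /x/ → /g/, giving /ɔzəgvɔ/.
The consonants /g/ cannot be parsed into a legal (C)V(N) syllable (only a nasal (/m/, /n/, or /ŋ/) is licensed in coda position; onsets are limited to one consonant).
Deletion applies to /g/.

ɔzəvɔ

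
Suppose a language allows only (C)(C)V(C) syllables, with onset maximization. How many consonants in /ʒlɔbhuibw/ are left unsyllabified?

1

The consonants /w/ cannot be parsed into a legal (C)(C)V(C) syllable (at most one coda consonant is licensed; onsets may contain at most 2 consonants).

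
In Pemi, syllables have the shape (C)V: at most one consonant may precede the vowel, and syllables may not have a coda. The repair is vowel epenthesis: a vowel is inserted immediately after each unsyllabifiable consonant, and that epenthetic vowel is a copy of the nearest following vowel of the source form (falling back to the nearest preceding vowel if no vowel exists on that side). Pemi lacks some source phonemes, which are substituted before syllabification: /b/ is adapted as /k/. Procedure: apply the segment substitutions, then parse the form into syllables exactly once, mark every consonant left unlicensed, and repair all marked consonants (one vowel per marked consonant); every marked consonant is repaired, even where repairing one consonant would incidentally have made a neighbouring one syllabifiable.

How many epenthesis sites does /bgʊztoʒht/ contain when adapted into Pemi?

After substitution the input is /kgʊztoʒht/.
The unsyllabifiable consonants are /k/, /z/, /ʒ/, /h/, /t/; each receives one epenthetic vowel.

5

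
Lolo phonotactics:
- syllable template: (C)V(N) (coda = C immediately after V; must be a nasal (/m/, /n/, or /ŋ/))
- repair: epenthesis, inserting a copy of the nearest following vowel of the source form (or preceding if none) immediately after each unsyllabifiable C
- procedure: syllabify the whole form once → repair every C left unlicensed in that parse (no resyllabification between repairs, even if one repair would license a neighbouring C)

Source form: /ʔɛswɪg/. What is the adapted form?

ʔɛsɪwɪgɪ

The consonants /s/, /g/ cannot be parsed into a legal (C)V(N) syllable (only a nasal (/m/, /n/, or /ŋ/) is licensed in coda position; onsets are limited to one consonant).
Inserting the epenthetic vowel yields /s/ → /sɪ/, /g/ → /gɪ/.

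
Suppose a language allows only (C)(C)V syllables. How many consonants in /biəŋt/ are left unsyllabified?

2

Syllabifying with onset maximization leaves /ŋ/, /t/ stranded (no codas are permitted; onsets may contain at most 2 consonants).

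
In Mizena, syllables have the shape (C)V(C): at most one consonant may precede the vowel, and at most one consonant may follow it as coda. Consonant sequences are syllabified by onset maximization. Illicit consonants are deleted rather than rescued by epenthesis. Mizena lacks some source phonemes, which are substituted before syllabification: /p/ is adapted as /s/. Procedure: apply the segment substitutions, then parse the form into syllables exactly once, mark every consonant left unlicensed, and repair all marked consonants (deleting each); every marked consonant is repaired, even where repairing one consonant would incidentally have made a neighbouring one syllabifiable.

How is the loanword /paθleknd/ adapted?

saθlek

Substitution: /p/ → /s/, giving /saθleknd/.
Syllabifying with onset maximization leaves /n/, /d/ stranded (at most one coda consonant is licensed; onsets are limited to one consonant).
Each unlicensed consonant is deleted: /n/, /d/.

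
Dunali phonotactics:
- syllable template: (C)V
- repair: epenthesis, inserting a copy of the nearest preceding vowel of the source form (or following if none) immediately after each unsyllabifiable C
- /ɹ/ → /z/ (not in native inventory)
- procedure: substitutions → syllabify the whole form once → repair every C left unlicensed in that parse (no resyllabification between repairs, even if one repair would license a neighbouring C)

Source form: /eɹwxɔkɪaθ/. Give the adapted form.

ezewexɔkɪaθa

Substitution: /ɹ/ → /z/, giving /ezwxɔkɪaθ/.
The consonants /z/, /w/, /θ/ cannot be parsed into a legal (C)V syllable (no codas are permitted; onsets are limited to one consonant).
Inserting the epenthetic vowel yields /z/ → /ze/, /w/ → /we/, /θ/ → /θa/.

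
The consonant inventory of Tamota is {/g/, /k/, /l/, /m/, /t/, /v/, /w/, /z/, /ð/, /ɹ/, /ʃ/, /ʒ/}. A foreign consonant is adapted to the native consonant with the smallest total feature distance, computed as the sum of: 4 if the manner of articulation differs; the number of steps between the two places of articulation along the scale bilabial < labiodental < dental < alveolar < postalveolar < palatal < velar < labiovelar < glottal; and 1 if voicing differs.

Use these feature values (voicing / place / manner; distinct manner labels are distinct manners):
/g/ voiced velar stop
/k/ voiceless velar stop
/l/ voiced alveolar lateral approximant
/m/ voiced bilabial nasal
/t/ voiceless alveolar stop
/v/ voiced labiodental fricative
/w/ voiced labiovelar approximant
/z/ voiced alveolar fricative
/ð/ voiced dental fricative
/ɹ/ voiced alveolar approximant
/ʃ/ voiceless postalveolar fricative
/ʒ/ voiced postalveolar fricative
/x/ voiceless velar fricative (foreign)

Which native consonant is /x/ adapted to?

ʃ

/ʃ/ is closest: same manner (fricative), place distance 2 (velar→postalveolar), same voicing; total 2. Next closest is /ʒ/ at distance 3.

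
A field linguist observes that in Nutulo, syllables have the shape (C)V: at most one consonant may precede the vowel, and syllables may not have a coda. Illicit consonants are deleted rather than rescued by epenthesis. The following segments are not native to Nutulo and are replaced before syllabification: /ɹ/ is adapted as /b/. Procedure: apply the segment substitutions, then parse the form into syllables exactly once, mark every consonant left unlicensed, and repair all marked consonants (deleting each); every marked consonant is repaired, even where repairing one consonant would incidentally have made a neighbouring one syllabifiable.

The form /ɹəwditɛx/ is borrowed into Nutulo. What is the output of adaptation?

bəditɛ

Substitution: /ɹ/ → /b/, giving /bəwditɛx/.
Under (C)V, the unsyllabifiable consonants are /w/, /x/ (no codas are permitted; onsets are limited to one consonant).
Deleting the stranded consonants removes /w/, /x/.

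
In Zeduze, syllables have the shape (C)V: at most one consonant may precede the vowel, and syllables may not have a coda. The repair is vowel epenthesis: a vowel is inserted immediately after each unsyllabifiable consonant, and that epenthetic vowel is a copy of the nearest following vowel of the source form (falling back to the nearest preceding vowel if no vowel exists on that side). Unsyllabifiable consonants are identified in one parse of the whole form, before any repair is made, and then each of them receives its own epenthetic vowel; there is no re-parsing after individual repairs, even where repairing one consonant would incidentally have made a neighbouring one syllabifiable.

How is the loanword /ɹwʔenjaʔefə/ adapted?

Under (C)V, the unsyllabifiable consonants are /ɹ/, /w/, /n/ (no codas are permitted; onsets are limited to one consonant).
Inserting the epenthetic vowel yields /ɹ/ → /ɹe/, /w/ → /we/, /n/ → /na/.

ɹeweʔenajaʔefə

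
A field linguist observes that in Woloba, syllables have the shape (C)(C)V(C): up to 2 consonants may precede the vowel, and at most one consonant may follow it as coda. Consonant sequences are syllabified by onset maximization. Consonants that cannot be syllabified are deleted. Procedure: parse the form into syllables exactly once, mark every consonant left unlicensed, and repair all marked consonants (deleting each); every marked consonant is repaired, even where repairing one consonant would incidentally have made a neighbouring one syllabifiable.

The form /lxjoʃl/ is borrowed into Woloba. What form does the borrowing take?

Under (C)(C)V(C), the unsyllabifiable consonants are /l/, /l/ (at most one coda consonant is licensed; onsets may contain at most 2 consonants).
Deletion applies to /l/, /l/.

xjoʃ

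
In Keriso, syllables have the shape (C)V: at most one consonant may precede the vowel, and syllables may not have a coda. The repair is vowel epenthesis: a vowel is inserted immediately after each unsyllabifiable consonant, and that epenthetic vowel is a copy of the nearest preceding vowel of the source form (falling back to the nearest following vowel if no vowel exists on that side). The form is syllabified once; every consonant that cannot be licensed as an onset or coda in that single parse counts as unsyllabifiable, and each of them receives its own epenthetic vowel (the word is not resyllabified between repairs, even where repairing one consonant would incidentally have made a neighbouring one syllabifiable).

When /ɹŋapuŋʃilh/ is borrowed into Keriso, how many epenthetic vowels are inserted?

4

The unsyllabifiable consonants are /ɹ/, /ŋ/, /l/, /h/; each receives one epenthetic vowel.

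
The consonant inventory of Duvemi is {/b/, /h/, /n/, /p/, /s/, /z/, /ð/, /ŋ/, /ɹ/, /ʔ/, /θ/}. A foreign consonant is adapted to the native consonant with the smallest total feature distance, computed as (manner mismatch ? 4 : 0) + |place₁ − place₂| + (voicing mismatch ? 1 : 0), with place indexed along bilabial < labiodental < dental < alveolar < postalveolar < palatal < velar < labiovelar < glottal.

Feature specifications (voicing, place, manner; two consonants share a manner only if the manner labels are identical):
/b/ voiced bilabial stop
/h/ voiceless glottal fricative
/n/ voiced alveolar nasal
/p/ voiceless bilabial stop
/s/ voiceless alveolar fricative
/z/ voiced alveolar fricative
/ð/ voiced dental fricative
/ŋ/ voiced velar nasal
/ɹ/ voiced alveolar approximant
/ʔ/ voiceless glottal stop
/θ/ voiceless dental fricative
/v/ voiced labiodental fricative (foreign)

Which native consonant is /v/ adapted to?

/ð/ is closest: same manner (fricative), place distance 1 (labiodental→dental), same voicing; total 1. Next closest is /z/ at distance 2.

ð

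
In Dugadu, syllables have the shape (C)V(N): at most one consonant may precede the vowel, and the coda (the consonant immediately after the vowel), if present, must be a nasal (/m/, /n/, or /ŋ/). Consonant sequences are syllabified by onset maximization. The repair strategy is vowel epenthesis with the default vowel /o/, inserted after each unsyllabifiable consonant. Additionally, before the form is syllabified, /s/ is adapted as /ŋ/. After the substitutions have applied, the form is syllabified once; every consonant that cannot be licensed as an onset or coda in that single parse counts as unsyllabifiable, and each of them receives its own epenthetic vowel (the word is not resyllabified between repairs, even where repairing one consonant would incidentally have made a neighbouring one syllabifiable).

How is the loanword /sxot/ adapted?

Substitution: /s/ → /ŋ/, giving /ŋxot/.
Syllabifying with onset maximization leaves /ŋ/, /t/ stranded (only a nasal (/m/, /n/, or /ŋ/) is licensed in coda position; onsets are limited to one consonant).
Epenthesis after each stranded consonant: /ŋ/ → /ŋo/, /t/ → /to/.

ŋoxoto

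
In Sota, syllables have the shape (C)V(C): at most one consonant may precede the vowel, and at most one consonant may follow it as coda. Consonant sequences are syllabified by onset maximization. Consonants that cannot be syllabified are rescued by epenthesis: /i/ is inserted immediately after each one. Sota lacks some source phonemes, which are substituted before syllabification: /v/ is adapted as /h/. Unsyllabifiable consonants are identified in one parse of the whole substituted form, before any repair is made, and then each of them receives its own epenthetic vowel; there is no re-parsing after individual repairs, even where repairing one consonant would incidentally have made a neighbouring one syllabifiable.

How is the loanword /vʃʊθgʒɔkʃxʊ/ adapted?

Substitution: /v/ → /h/, giving /hʃʊθgʒɔkʃxʊ/.
The consonants /h/, /g/, /ʃ/ cannot be parsed into a legal (C)V(C) syllable (at most one coda consonant is licensed; onsets are limited to one consonant).
Inserting the epenthetic vowel yields /h/ → /hi/, /g/ → /gi/, /ʃ/ → /ʃi/.

hiʃʊθgiʒɔkʃixʊ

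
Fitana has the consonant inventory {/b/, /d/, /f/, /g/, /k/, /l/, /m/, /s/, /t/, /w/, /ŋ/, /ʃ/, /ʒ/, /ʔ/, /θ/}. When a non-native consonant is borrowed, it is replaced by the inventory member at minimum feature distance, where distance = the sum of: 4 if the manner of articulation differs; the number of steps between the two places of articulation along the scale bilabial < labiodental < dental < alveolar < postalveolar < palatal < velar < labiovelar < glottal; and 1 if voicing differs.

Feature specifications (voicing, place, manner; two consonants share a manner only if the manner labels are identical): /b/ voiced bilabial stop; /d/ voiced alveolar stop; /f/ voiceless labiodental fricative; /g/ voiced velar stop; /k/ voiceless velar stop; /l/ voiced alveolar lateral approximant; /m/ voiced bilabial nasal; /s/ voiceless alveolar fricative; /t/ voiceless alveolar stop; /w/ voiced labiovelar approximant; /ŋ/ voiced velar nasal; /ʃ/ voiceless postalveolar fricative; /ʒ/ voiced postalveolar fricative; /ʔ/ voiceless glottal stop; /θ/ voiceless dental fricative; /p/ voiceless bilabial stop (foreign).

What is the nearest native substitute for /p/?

/b/ is closest: same manner (stop), place distance 0 (bilabial→bilabial), voicing differs (+1); total 1. Next closest is /t/ at distance 3.

b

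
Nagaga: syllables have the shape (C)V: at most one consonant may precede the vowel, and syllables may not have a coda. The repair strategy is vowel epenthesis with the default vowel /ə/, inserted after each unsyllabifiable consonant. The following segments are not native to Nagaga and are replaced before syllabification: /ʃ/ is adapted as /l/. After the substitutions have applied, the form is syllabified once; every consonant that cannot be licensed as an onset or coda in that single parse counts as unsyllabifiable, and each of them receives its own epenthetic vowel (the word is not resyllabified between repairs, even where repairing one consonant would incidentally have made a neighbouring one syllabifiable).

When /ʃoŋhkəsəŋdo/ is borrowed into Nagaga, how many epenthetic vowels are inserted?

3

After substitution the input is /loŋhkəsəŋdo/.
The unsyllabifiable consonants are /ŋ/, /h/, /ŋ/; each receives one epenthetic vowel.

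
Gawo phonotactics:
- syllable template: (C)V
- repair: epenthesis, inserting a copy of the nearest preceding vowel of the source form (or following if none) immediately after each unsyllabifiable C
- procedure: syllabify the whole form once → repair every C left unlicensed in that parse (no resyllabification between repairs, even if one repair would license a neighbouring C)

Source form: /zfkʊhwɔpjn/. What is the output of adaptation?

zʊfʊkʊhʊwɔpɔjɔnɔ

The consonants /z/, /f/, /h/, /p/, /j/, /n/ cannot be parsed into a legal (C)V syllable (no codas are permitted; onsets are limited to one consonant).
Inserting the epenthetic vowel yields /z/ → /zʊ/, /f/ → /fʊ/, /h/ → /hʊ/, /p/ → /pɔ/, /j/ → /jɔ/, /n/ → /nɔ/.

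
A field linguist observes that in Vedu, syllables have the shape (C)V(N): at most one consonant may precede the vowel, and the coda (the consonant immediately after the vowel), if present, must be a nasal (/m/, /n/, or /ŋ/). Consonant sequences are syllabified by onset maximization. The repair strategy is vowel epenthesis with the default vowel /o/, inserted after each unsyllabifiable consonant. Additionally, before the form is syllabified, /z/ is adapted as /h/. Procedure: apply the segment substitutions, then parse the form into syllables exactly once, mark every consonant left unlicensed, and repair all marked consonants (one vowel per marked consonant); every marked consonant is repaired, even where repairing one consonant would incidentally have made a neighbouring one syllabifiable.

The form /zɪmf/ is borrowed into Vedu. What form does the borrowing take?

Substitution: /z/ → /h/, giving /hɪmf/.
The consonants /f/ cannot be parsed into a legal (C)V(N) syllable (only a nasal (/m/, /n/, or /ŋ/) is licensed in coda position; onsets are limited to one consonant).
Inserting the epenthetic vowel yields /f/ → /fo/.

hɪmfo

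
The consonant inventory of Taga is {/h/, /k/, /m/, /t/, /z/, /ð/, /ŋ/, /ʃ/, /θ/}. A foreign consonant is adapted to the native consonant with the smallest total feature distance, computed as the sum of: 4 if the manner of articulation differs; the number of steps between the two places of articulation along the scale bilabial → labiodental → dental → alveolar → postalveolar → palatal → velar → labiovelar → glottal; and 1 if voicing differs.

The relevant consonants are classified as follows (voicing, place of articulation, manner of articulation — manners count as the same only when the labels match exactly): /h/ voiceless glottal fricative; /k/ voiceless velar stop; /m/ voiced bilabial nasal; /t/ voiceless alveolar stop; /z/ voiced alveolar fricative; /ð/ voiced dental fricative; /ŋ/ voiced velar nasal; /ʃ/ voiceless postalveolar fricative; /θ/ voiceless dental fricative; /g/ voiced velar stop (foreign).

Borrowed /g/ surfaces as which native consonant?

/k/ is closest: same manner (stop), place distance 0 (velar→velar), voicing differs (+1); total 1. Next closest is /t/ at distance 4.

k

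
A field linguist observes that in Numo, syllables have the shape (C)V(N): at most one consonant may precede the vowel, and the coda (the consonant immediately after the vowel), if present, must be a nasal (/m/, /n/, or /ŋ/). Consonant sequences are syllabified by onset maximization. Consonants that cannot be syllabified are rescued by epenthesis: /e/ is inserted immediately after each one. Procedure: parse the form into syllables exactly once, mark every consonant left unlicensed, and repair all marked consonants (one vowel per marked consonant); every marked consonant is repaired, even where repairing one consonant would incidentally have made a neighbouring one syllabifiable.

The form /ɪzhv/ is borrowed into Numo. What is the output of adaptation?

Syllabifying with onset maximization leaves /z/, /h/, /v/ stranded (only a nasal (/m/, /n/, or /ŋ/) is licensed in coda position; onsets are limited to one consonant).
Inserting the epenthetic vowel yields /z/ → /ze/, /h/ → /he/, /v/ → /ve/.

ɪzeheve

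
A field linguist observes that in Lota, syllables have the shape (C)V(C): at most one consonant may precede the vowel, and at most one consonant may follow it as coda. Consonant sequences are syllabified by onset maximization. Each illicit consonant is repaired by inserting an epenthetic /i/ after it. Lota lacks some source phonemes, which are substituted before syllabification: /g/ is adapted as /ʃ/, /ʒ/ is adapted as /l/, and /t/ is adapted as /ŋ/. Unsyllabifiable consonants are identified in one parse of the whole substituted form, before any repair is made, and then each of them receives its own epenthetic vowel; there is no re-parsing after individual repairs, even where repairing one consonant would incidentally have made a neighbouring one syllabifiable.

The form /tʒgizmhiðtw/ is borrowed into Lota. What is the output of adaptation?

Substitution: /t/ → /ŋ/, /ʒ/ → /l/, /g/ → /ʃ/, giving /ŋlʃizmhiðŋw/.
Syllabifying with onset maximization leaves /ŋ/, /l/, /m/, /ŋ/, /w/ stranded (at most one coda consonant is licensed; onsets are limited to one consonant).
Each unlicensed consonant becomes the onset of a new syllable: /ŋ/ → /ŋi/, /l/ → /li/, /m/ → /mi/, /ŋ/ → /ŋi/, /w/ → /wi/.

ŋiliʃizmihiðŋiwi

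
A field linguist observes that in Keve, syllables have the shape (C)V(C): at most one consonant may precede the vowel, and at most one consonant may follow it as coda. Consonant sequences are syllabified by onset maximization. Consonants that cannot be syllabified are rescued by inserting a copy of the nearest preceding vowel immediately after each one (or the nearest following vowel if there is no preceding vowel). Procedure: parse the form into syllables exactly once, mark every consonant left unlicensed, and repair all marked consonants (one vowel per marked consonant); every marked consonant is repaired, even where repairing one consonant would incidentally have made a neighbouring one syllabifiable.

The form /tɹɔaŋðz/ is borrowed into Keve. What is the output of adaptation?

tɔɹɔaŋðaza

The consonants /t/, /ð/, /z/ cannot be parsed into a legal (C)V(C) syllable (at most one coda consonant is licensed; onsets are limited to one consonant).
Each unlicensed consonant becomes the onset of a new syllable: /t/ → /tɔ/, /ð/ → /ða/, /z/ → /za/.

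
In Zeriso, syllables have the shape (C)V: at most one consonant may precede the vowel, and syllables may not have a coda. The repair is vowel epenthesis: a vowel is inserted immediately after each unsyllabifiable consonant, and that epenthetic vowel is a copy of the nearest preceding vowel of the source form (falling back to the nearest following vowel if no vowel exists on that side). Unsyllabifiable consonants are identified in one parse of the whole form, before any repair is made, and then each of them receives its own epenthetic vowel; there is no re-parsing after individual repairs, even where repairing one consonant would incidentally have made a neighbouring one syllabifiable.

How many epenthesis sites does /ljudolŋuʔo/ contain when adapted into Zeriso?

2

The unsyllabifiable consonants are /l/, /l/; each receives one epenthetic vowel.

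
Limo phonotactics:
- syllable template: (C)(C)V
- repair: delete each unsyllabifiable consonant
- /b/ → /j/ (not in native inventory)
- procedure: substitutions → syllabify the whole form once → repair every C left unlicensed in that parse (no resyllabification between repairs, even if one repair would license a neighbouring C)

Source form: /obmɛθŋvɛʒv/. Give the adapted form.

Substitution: /b/ → /j/, giving /ojmɛθŋvɛʒv/.
The consonants /θ/, /ʒ/, /v/ cannot be parsed into a legal (C)(C)V syllable (no codas are permitted; onsets may contain at most 2 consonants).
Deleting the stranded consonants removes /θ/, /ʒ/, /v/.

ojmɛŋvɛ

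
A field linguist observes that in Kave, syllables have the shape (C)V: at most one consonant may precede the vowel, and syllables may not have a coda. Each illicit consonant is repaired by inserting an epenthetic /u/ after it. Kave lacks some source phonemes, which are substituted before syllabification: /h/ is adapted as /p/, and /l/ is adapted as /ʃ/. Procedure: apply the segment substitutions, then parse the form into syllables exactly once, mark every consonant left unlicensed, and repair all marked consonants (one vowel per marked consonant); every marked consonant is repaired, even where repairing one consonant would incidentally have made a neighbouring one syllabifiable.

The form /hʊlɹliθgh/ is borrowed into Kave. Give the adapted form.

Substitution: /h/ → /p/, /l/ → /ʃ/, giving /pʊʃɹʃiθgp/.
Syllabifying with onset maximization leaves /ʃ/, /ɹ/, /θ/, /g/, /p/ stranded (no codas are permitted; onsets are limited to one consonant).
Inserting the epenthetic vowel yields /ʃ/ → /ʃu/, /ɹ/ → /ɹu/, /θ/ → /θu/, /g/ → /gu/, /p/ → /pu/.

pʊʃuɹuʃiθugupu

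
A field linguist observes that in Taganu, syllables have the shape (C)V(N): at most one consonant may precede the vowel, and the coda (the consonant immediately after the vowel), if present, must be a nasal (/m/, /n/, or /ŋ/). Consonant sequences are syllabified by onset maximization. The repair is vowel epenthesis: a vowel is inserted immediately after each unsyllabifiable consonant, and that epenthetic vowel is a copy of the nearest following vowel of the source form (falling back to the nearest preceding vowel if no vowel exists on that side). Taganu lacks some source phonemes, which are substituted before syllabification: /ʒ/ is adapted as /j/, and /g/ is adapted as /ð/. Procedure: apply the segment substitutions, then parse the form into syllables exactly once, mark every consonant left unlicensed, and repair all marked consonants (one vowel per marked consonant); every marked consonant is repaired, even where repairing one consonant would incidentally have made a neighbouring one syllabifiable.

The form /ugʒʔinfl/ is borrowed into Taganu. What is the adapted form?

uðijiʔinfili

Substitution: /g/ → /ð/, /ʒ/ → /j/, giving /uðjʔinfl/.
The consonants /ð/, /j/, /f/, /l/ cannot be parsed into a legal (C)V(N) syllable (only a nasal (/m/, /n/, or /ŋ/) is licensed in coda position; onsets are limited to one consonant).
Epenthesis after each stranded consonant: /ð/ → /ði/, /j/ → /ji/, /f/ → /fi/, /l/ → /li/.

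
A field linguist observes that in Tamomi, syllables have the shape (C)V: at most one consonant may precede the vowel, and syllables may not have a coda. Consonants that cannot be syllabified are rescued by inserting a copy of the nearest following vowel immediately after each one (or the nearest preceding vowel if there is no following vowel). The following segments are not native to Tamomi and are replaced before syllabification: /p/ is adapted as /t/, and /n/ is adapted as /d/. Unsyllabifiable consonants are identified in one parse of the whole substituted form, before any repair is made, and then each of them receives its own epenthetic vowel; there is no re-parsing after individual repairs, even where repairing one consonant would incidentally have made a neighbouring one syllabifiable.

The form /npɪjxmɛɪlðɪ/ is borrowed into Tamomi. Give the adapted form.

Substitution: /n/ → /d/, /p/ → /t/, giving /dtɪjxmɛɪlðɪ/.
Syllabifying with onset maximization leaves /d/, /j/, /x/, /l/ stranded (no codas are permitted; onsets are limited to one consonant).
Inserting the epenthetic vowel yields /d/ → /dɪ/, /j/ → /jɛ/, /x/ → /xɛ/, /l/ → /lɪ/.

dɪtɪjɛxɛmɛɪlɪðɪ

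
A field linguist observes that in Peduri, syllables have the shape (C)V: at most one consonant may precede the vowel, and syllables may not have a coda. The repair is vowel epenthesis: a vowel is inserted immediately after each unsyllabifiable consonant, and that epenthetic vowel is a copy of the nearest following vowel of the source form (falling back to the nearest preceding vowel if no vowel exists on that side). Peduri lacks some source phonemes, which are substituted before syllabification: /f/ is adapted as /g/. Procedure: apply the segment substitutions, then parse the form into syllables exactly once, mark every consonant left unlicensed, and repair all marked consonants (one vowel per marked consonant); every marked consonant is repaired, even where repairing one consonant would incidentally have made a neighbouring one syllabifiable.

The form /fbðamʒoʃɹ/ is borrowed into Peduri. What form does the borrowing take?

Substitution: /f/ → /g/, giving /gbðamʒoʃɹ/.
Under (C)V, the unsyllabifiable consonants are /g/, /b/, /m/, /ʃ/, /ɹ/ (no codas are permitted; onsets are limited to one consonant).
Each unlicensed consonant becomes the onset of a new syllable: /g/ → /ga/, /b/ → /ba/, /m/ → /mo/, /ʃ/ → /ʃo/, /ɹ/ → /ɹo/.

gabaðamoʒoʃoɹo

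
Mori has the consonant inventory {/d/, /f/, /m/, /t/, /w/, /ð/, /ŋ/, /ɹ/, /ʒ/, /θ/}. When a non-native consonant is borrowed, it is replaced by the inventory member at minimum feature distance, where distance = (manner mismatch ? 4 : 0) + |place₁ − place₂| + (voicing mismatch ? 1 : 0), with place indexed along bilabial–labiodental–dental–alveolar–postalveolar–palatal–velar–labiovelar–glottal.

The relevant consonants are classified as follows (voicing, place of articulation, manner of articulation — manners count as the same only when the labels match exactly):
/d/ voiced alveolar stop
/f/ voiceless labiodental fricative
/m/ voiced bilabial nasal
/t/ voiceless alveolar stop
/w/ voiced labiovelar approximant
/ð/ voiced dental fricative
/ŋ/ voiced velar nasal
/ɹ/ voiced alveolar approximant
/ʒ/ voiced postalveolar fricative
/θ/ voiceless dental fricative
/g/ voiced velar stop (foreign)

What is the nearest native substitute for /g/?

d

/d/ is closest: same manner (stop), place distance 3 (velar→alveolar), same voicing; total 3. Next closest is /t/ at distance 4.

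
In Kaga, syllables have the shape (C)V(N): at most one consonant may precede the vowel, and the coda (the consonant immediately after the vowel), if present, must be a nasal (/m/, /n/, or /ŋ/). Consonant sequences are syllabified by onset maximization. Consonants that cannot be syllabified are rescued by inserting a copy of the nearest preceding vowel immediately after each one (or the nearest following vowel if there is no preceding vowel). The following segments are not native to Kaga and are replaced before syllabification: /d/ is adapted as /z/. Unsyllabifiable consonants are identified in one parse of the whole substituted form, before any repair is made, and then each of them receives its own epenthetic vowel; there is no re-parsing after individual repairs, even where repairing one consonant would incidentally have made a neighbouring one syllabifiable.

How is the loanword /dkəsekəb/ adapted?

zəkəsekəbə

Substitution: /d/ → /z/, giving /zkəsekəb/.
Syllabifying with onset maximization leaves /z/, /b/ stranded (only a nasal (/m/, /n/, or /ŋ/) is licensed in coda position; onsets are limited to one consonant).
Each unlicensed consonant becomes the onset of a new syllable: /z/ → /zə/, /b/ → /bə/.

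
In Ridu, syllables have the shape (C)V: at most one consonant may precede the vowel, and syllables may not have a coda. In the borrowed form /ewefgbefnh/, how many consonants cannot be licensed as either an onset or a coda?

Under (C)V, the unsyllabifiable consonants are /f/, /g/, /f/, /n/, /h/ (no codas are permitted; onsets are limited to one consonant).

5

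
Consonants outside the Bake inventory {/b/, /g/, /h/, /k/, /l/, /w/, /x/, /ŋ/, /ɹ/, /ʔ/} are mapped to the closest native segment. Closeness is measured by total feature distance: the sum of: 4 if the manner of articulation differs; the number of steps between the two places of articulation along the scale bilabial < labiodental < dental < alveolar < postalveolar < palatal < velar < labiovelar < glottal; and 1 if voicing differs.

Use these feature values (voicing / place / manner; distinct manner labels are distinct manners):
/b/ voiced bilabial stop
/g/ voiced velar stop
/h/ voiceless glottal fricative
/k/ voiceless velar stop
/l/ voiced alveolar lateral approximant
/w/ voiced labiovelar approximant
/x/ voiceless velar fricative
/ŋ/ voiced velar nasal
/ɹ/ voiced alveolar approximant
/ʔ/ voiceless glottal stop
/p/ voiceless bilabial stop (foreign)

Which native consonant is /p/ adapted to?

b

/b/ is closest: same manner (stop), place distance 0 (bilabial→bilabial), voicing differs (+1); total 1. Next closest is /k/ at distance 6.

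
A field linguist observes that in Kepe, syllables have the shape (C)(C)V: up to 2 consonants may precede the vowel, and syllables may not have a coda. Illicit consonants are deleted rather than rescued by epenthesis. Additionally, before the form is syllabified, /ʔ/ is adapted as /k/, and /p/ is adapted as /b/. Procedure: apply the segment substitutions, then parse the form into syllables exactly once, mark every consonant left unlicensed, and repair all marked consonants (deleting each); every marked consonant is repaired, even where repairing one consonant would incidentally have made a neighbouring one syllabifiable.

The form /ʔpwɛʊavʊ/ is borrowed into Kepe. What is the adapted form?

bwɛʊavʊ

Substitution: /ʔ/ → /k/, /p/ → /b/, giving /kbwɛʊavʊ/.
Syllabifying with onset maximization leaves /k/ stranded (no codas are permitted; onsets may contain at most 2 consonants).
Each unlicensed consonant is deleted: /k/.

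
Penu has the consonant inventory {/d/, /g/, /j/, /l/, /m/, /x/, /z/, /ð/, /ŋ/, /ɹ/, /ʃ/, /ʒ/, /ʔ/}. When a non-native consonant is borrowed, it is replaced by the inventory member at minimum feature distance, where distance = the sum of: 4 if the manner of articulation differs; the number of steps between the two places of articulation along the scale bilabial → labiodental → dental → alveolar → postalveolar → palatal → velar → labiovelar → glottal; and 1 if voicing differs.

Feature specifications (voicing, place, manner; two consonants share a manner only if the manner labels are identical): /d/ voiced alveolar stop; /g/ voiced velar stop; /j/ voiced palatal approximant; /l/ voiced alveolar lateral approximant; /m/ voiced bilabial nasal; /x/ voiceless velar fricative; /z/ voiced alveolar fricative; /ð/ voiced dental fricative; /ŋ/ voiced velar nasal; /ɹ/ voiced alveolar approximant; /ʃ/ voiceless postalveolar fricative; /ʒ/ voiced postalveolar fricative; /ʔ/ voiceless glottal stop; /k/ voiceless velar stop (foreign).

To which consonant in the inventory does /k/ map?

/g/ is closest: same manner (stop), place distance 0 (velar→velar), voicing differs (+1); total 1. Next closest is /ʔ/ at distance 2.

g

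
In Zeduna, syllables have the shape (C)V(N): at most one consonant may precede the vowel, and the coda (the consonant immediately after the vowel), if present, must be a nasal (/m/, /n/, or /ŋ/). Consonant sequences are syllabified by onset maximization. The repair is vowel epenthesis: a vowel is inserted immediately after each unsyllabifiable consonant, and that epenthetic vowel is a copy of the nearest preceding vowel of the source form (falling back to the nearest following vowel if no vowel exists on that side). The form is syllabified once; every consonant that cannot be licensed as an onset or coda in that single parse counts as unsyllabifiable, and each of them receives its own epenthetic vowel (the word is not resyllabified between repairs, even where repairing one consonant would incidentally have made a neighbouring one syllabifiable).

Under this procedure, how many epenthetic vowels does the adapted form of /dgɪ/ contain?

1

The unsyllabifiable consonants are /d/; each receives one epenthetic vowel.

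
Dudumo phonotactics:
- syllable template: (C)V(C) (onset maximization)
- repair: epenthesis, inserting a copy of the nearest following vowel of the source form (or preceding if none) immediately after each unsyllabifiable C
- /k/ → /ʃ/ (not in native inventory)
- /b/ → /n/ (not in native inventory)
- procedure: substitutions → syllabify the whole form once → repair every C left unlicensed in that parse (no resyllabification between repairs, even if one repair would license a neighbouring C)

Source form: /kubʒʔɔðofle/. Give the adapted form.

Substitution: /k/ → /ʃ/, /b/ → /n/, giving /ʃunʒʔɔðofle/.
The consonants /ʒ/ cannot be parsed into a legal (C)V(C) syllable (at most one coda consonant is licensed; onsets are limited to one consonant).
Each unlicensed consonant becomes the onset of a new syllable: /ʒ/ → /ʒɔ/.

ʃunʒɔʔɔðofle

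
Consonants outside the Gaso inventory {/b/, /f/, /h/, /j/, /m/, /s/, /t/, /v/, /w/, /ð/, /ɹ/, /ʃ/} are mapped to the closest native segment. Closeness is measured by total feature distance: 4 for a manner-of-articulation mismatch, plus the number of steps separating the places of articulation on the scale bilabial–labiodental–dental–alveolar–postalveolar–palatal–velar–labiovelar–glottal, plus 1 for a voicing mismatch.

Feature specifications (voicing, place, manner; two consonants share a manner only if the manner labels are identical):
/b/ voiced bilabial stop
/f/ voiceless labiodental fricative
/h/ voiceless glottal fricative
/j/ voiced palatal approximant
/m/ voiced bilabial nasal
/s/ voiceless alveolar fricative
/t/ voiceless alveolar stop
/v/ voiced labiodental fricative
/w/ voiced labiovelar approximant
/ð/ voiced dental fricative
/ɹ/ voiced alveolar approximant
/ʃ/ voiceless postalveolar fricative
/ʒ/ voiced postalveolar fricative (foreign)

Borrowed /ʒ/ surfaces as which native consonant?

/ʃ/ is closest: same manner (fricative), place distance 0 (postalveolar→postalveolar), voicing differs (+1); total 1. Next closest is /s/ at distance 2.

ʃ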